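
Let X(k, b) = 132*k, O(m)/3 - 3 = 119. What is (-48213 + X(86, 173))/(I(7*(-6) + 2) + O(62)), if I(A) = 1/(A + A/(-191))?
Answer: -280143600/2781409 ≈ -100.72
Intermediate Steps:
O(m) = 366 (O(m) = 9 + 3*119 = 9 + 357 = 366)
I(A) = 191/(190*A) (I(A) = 1/(A + A*(-1/191)) = 1/(A - A/191) = 1/(190*A/191) = 191/(190*A))
(-48213 + X(86, 173))/(I(7*(-6) + 2) + O(62)) = (-48213 + 132*86)/(191/(190*(7*(-6) + 2)) + 366) = (-48213 + 11352)/(191/(190*(-42 + 2)) + 366) = -36861/((191/190)/(-40) + 366) = -36861/((191/190)*(-1/40) + 366) = -36861/(-191/7600 + 366) = -36861/2781409/7600 = -36861*7600/2781409 = -280143600/2781409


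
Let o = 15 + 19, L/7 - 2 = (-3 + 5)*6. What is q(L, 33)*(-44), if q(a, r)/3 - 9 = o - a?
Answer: 7260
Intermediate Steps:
L = 98 (L = 14 + 7*((-3 + 5)*6) = 14 + 7*(2*6) = 14 + 7*12 = 14 + 84 = 98)
o = 34
q(a, r) = 129 - 3*a (q(a, r) = 27 + 3*(34 - a) = 27 + (102 - 3*a) = 129 - 3*a)
q(L, 33)*(-44) = (129 - 3*98)*(-44) = (129 - 294)*(-44) = -165*(-44) = 7260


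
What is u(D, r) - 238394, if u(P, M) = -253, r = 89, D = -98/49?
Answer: -238647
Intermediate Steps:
D = -2 (D = -98*1/49 = -2)
u(D, r) - 238394 = -253 - 238394 = -238647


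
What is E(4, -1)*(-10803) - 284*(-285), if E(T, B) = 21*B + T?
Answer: 264591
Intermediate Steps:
E(T, B) = T + 21*B
E(4, -1)*(-10803) - 284*(-285) = (4 + 21*(-1))*(-10803) - 284*(-285) = (4 - 21)*(-10803) - 1*(-80940) = -17*(-10803) + 80940 = 183651 + 80940 = 264591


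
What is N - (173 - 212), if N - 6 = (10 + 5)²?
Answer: 270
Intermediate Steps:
N = 231 (N = 6 + (10 + 5)² = 6 + 15² = 6 + 225 = 231)
N - (173 - 212) = 231 - (173 - 212) = 231 - 1*(-39) = 231 + 39 = 270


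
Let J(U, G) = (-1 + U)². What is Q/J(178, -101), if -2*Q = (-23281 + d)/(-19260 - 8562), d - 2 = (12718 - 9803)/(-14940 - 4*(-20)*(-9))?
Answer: -72910411/5459924383632 ≈ -1.3354e-5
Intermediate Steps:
d = 5681/3132 (d = 2 + (12718 - 9803)/(-14940 - 4*(-20)*(-9)) = 2 + 2915/(-14940 + 80*(-9)) = 2 + 2915/(-14940 - 720) = 2 + 2915/(-15660) = 2 + 2915*(-1/15660) = 2 - 583/3132 = 5681/3132 ≈ 1.8139)
Q = -72910411/174277008 (Q = -(-23281 + 5681/3132)/(2*(-19260 - 8562)) = -(-72910411)/(6264*(-27822)) = -(-72910411)*(-1)/(6264*27822) = -½*72910411/87138504 = -72910411/174277008 ≈ -0.41836)
Q/J(178, -101) = -72910411/(174277008*(-1 + 178)²) = -72910411/(174277008*(177²)) = -72910411/174277008/31329 = -72910411/174277008*1/31329 = -72910411/5459924383632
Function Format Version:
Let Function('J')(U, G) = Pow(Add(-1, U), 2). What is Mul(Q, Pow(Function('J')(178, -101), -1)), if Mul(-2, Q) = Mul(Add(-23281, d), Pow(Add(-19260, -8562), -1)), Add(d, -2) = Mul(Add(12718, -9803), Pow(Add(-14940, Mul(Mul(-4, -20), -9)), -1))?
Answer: Rational(-72910411, 5459924383632) ≈ -1.3354e-5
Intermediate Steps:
d = Rational(5681, 3132) (d = Add(2, Mul(Add(12718, -9803), Pow(Add(-14940, Mul(Mul(-4, -20), -9)), -1))) = Add(2, Mul(2915, Pow(Add(-14940, Mul(80, -9)), -1))) = Add(2, Mul(2915, Pow(Add(-14940, -720), -1))) = Add(2, Mul(2915, Pow(-15660, -1))) = Add(2, Mul(2915, Rational(-1, 15660))) = Add(2, Rational(-583, 3132)) = Rational(5681, 3132) ≈ 1.8139)
Q = Rational(-72910411, 174277008) (Q = Mul(Rational(-1, 2), Mul(Add(-23281, Rational(5681, 3132)), Pow(Add(-19260, -8562), -1))) = Mul(Rational(-1, 2), Mul(Rational(-72910411, 3132), Pow(-27822, -1))) = Mul(Rational(-1, 2), Mul(Rational(-72910411, 3132), Rational(-1, 27822))) = Mul(Rational(-1, 2), Rational(72910411, 87138504)) = Rational(-72910411, 174277008) ≈ -0.41836)
Mul(Q, Pow(Function('J')(178, -101), -1)) = Mul(Rational(-72910411, 174277008), Pow(Pow(Add(-1, 178), 2), -1)) = Mul(Rational(-72910411, 174277008), Pow(Pow(177, 2), -1)) = Mul(Rational(-72910411, 174277008), Pow(31329, -1)) = Mul(Rational(-72910411, 174277008), Rational(1, 31329)) = Rational(-72910411, 5459924383632)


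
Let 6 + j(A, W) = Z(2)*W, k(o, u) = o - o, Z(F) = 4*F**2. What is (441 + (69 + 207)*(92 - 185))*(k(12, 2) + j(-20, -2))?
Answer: 958626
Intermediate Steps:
k(o, u) = 0
j(A, W) = -6 + 16*W (j(A, W) = -6 + (4*2**2)*W = -6 + (4*4)*W = -6 + 16*W)
(441 + (69 + 207)*(92 - 185))*(k(12, 2) + j(-20, -2)) = (441 + (69 + 207)*(92 - 185))*(0 + (-6 + 16*(-2))) = (441 + 276*(-93))*(0 + (-6 - 32)) = (441 - 25668)*(0 - 38) = -25227*(-38) = 958626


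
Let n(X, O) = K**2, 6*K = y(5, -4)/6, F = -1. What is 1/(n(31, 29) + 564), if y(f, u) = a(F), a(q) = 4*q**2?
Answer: 81/45685 ≈ 0.0017730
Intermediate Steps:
y(f, u) = 4 (y(f, u) = 4*(-1)**2 = 4*1 = 4)
K = 1/9 (K = (4/6)/6 = (4*(1/6))/6 = (1/6)*(2/3) = 1/9 ≈ 0.11111)
n(X, O) = 1/81 (n(X, O) = (1/9)**2 = 1/81)
1/(n(31, 29) + 564) = 1/(1/81 + 564) = 1/(45685/81) = 81/45685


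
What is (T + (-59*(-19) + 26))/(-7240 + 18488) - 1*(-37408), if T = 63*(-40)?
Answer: 420763811/11248 ≈ 37408.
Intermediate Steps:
T = -2520
(T + (-59*(-19) + 26))/(-7240 + 18488) - 1*(-37408) = (-2520 + (-59*(-19) + 26))/(-7240 + 18488) - 1*(-37408) = (-2520 + (1121 + 26))/11248 + 37408 = (-2520 + 1147)*(1/11248) + 37408 = -1373*1/11248 + 37408 = -1373/11248 + 37408 = 420763811/11248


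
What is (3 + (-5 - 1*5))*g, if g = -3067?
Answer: 21469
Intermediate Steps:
(3 + (-5 - 1*5))*g = (3 + (-5 - 1*5))*(-3067) = (3 + (-5 - 5))*(-3067) = (3 - 10)*(-3067) = -7*(-3067) = 21469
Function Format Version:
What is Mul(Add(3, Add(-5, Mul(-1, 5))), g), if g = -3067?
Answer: 21469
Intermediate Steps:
Mul(Add(3, Add(-5, Mul(-1, 5))), g) = Mul(Add(3, Add(-5, Mul(-1, 5))), -3067) = Mul(Add(3, Add(-5, -5)), -3067) = Mul(Add(3, -10), -3067) = Mul(-7, -3067) = 21469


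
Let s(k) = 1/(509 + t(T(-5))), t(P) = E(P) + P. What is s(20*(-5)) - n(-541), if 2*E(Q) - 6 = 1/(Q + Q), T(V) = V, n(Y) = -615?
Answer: 6235505/10139 ≈ 615.00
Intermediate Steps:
E(Q) = 3 + 1/(4*Q) (E(Q) = 3 + 1/(2*(Q + Q)) = 3 + 1/(2*((2*Q))) = 3 + (1/(2*Q))/2 = 3 + 1/(4*Q))
t(P) = 3 + P + 1/(4*P) (t(P) = (3 + 1/(4*P)) + P = 3 + P + 1/(4*P))
s(k) = 20/10139 (s(k) = 1/(509 + (3 - 5 + (¼)/(-5))) = 1/(509 + (3 - 5 + (¼)*(-⅕))) = 1/(509 + (3 - 5 - 1/20)) = 1/(509 - 41/20) = 1/(10139/20) = 20/10139)
s(20*(-5)) - n(-541) = 20/10139 - 1*(-615) = 20/10139 + 615 = 6235505/10139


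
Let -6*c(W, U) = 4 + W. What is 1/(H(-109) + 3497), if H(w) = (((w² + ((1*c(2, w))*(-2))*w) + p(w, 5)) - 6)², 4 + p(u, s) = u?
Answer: 1/133267433 ≈ 7.5037e-9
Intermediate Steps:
c(W, U) = -⅔ - W/6 (c(W, U) = -(4 + W)/6 = -⅔ - W/6)
p(u, s) = -4 + u
H(w) = (-10 + w² + 3*w)² (H(w) = (((w² + ((1*(-⅔ - ⅙*2))*(-2))*w) + (-4 + w)) - 6)² = (((w² + ((1*(-⅔ - ⅓))*(-2))*w) + (-4 + w)) - 6)² = (((w² + ((1*(-1))*(-2))*w) + (-4 + w)) - 6)² = (((w² + (-1*(-2))*w) + (-4 + w)) - 6)² = (((w² + 2*w) + (-4 + w)) - 6)² = ((-4 + w² + 3*w) - 6)² = (-10 + w² + 3*w)²)
1/(H(-109) + 3497) = 1/((-10 + (-109)² + 3*(-109))² + 3497) = 1/((-10 + 11881 - 327)² + 3497) = 1/(11544² + 3497) = 1/(133263936 + 3497) = 1/133267433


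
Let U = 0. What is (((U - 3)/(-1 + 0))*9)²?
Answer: 729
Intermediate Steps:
(((U - 3)/(-1 + 0))*9)² = (((0 - 3)/(-1 + 0))*9)² = (-3/(-1)*9)² = (-3*(-1)*9)² = (3*9)² = 27² = 729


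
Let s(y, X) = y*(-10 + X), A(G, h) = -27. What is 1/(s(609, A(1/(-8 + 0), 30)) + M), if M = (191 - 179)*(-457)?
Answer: -1/28017 ≈ -3.5693e-5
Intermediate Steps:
M = -5484 (M = 12*(-457) = -5484)
1/(s(609, A(1/(-8 + 0), 30)) + M) = 1/(609*(-10 - 27) - 5484) = 1/(609*(-37) - 5484) = 1/(-22533 - 5484) = 1/(-28017) = -1/28017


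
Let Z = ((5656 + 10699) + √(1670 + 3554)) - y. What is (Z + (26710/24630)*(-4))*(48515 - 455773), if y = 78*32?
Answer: -13897285431514/2463 - 814516*√1306 ≈ -5.6719e+9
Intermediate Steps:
y = 2496
Z = 13859 + 2*√1306 (Z = ((5656 + 10699) + √(1670 + 3554)) - 1*2496 = (16355 + √5224) - 2496 = (16355 + 2*√1306) - 2496 = 13859 + 2*√1306 ≈ 13931.)
(Z + (26710/24630)*(-4))*(48515 - 455773) = ((13859 + 2*√1306) + (26710/24630)*(-4))*(48515 - 455773) = ((13859 + 2*√1306) + (26710*(1/24630))*(-4))*(-407258) = ((13859 + 2*√1306) + (2671/2463)*(-4))*(-407258) = ((13859 + 2*√1306) - 10684/2463)*(-407258) = (34124033/2463 + 2*√1306)*(-407258) = -13897285431514/2463 - 814516*√1306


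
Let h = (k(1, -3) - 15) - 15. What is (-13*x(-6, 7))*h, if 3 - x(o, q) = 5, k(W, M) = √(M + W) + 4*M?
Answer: -1092 + 26*I*√2 ≈ -1092.0 + 36.77*I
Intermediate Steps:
x(o, q) = -2 (x(o, q) = 3 - 1*5 = 3 - 5 = -2)
h = -42 + I*√2 (h = ((√(-3 + 1) + 4*(-3)) - 15) - 15 = ((√(-2) - 12) - 15) - 15 = ((I*√2 - 12) - 15) - 15 = ((-12 + I*√2) - 15) - 15 = (-27 + I*√2) - 15 = -42 + I*√2 ≈ -42.0 + 1.4142*I)
(-13*x(-6, 7))*h = (-13*(-2))*(-42 + I*√2) = 26*(-42 + I*√2) = -1092 + 26*I*√2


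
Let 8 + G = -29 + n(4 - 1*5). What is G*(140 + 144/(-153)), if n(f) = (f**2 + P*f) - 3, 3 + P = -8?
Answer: -66192/17 ≈ -3893.6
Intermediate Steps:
P = -11 (P = -3 - 8 = -11)
n(f) = -3 + f**2 - 11*f (n(f) = (f**2 - 11*f) - 3 = -3 + f**2 - 11*f)
G = -28 (G = -8 + (-29 + (-3 + (4 - 1*5)**2 - 11*(4 - 1*5))) = -8 + (-29 + (-3 + (4 - 5)**2 - 11*(4 - 5))) = -8 + (-29 + (-3 + (-1)**2 - 11*(-1))) = -8 + (-29 + (-3 + 1 + 11)) = -8 + (-29 + 9) = -8 - 20 = -28)
G*(140 + 144/(-153)) = -28*(140 + 144/(-153)) = -28*(140 + 144*(-1/153)) = -28*(140 - 16/17) = -28*2364/17 = -66192/17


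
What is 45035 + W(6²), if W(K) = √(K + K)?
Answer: 45035 + 6*√2 ≈ 45044.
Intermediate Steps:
W(K) = √2*√K (W(K) = √(2*K) = √2*√K)
45035 + W(6²) = 45035 + √2*√(6²) = 45035 + √2*√36 = 45035 + √2*6 = 45035 + 6*√2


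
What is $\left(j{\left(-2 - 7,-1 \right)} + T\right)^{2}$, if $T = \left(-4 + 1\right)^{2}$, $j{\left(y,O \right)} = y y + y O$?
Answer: $9801$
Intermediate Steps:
$j{\left(y,O \right)} = y^{2} + O y$
$T = 9$ ($T = \left(-3\right)^{2} = 9$)
$\left(j{\left(-2 - 7,-1 \right)} + T\right)^{2} = \left(\left(-2 - 7\right) \left(-1 - 9\right) + 9\right)^{2} = \left(- 9 \left(-1 - 9\right) + 9\right)^{2} = \left(\left(-9\right) \left(-10\right) + 9\right)^{2} = \left(90 + 9\right)^{2} = 99^{2} = 9801$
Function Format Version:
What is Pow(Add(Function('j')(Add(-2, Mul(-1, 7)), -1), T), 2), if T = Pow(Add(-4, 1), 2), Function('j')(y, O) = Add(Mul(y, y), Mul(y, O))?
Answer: 9801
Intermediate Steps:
Function('j')(y, O) = Add(Pow(y, 2), Mul(O, y))
T = 9 (T = Pow(-3, 2) = 9)
Pow(Add(Function('j')(Add(-2, Mul(-1, 7)), -1), T), 2) = Pow(Add(Mul(Add(-2, Mul(-1, 7)), Add(-1, Add(-2, Mul(-1, 7)))), 9), 2) = Pow(Add(Mul(Add(-2, -7), Add(-1, Add(-2, -7))), 9), 2) = Pow(Add(Mul(-9, Add(-1, -9)), 9), 2) = Pow(Add(Mul(-9, -10), 9), 2) = Pow(Add(90, 9), 2) = Pow(99, 2) = 9801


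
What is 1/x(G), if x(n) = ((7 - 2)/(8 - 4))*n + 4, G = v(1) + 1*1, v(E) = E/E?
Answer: 2/13 ≈ 0.15385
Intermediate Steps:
v(E) = 1
G = 2 (G = 1 + 1*1 = 1 + 1 = 2)
x(n) = 4 + 5*n/4 (x(n) = (5/4)*n + 4 = (5*(¼))*n + 4 = 5*n/4 + 4 = 4 + 5*n/4)
1/x(G) = 1/(4 + (5/4)*2) = 1/(4 + 5/2) = 1/(13/2) = 2/13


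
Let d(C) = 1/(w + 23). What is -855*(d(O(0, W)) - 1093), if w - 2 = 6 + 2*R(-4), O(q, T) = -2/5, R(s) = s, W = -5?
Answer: 21492990/23 ≈ 9.3448e+5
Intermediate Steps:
O(q, T) = -⅖ (O(q, T) = -2*⅕ = -⅖)
w = 0 (w = 2 + (6 + 2*(-4)) = 2 + (6 - 8) = 2 - 2 = 0)
d(C) = 1/23 (d(C) = 1/(0 + 23) = 1/23)
-855*(d(O(0, W)) - 1093) = -855*(1/23 - 1093) = -855*(-25138/23) = 21492990/23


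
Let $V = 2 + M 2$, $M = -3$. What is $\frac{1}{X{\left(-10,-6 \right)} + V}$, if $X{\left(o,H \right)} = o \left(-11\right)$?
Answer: $\frac{1}{106} \approx 0.009434$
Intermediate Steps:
$X{\left(o,H \right)} = - 11 o$
$V = -4$ ($V = 2 - 6 = -4$)
$\frac{1}{X{\left(-10,-6 \right)} + V} = \frac{1}{\left(-11\right) \left(-10\right) - 4} = \frac{1}{110 - 4} = \frac{1}{106}$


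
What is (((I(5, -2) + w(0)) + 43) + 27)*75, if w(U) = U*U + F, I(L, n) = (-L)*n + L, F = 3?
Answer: 6600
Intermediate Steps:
I(L, n) = L - L*n (I(L, n) = -L*n + L = L - L*n)
w(U) = 3 + U**2 (w(U) = U*U + 3 = U**2 + 3 = 3 + U**2)
(((I(5, -2) + w(0)) + 43) + 27)*75 = (((5*(1 - 1*(-2)) + (3 + 0**2)) + 43) + 27)*75 = (((5*(1 + 2) + (3 + 0)) + 43) + 27)*75 = (((5*3 + 3) + 43) + 27)*75 = (((15 + 3) + 43) + 27)*75 = ((18 + 43) + 27)*75 = (61 + 27)*75 = 88*75 = 6600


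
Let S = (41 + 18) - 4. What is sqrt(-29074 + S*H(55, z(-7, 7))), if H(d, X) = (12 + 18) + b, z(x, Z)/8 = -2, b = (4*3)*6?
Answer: 2*I*sqrt(5866) ≈ 153.18*I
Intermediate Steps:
S = 55 (S = 59 - 4 = 55)
b = 72 (b = 12*6 = 72)
z(x, Z) = -16 (z(x, Z) = 8*(-2) = -16)
H(d, X) = 102 (H(d, X) = (12 + 18) + 72 = 30 + 72 = 102)
sqrt(-29074 + S*H(55, z(-7, 7))) = sqrt(-29074 + 55*102) = sqrt(-29074 + 5610) = sqrt(-23464) = 2*I*sqrt(5866)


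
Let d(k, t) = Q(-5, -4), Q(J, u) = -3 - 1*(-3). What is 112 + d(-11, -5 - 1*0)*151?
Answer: 112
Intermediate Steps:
Q(J, u) = 0 (Q(J, u) = -3 + 3 = 0)
d(k, t) = 0
112 + d(-11, -5 - 1*0)*151 = 112 + 0*151 = 112 + 0 = 112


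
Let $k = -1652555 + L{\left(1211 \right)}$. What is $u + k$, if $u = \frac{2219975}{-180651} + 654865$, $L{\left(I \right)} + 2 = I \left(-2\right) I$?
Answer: $- \frac{710093247809}{180651} \approx -3.9307 \cdot 10^{6}$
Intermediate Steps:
$L{\left(I \right)} = -2 - 2 I^{2}$ ($L{\left(I \right)} = -2 + I \left(-2\right) I = -2 + - 2 I I = -2 - 2 I^{2}$)
$k = -4585599$ ($k = -1652555 - \left(2 + 2 \cdot 1211^{2}\right) = -1652555 - 2933044 = -4585599$)
$u = \frac{118299797140}{180651}$ ($u = 2219975 \left(- \frac{1}{180651}\right) + 654865 = - \frac{2219975}{180651} + 654865 = \frac{118299797140}{180651} \approx 6.5485 \cdot 10^{5}$)
$u + k = \frac{118299797140}{180651} - 4585599 = - \frac{710093247809}{180651}$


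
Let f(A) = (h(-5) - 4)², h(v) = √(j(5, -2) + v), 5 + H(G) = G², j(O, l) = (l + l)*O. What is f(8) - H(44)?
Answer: -1940 - 40*I ≈ -1940.0 - 40.0*I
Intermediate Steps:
j(O, l) = 2*O*l (j(O, l) = (2*l)*O = 2*O*l)
H(G) = -5 + G²
h(v) = √(-20 + v) (h(v) = √(2*5*(-2) + v) = √(-20 + v))
f(A) = (-4 + 5*I)² (f(A) = (√(-20 - 5) - 4)² = (√(-25) - 4)² = (5*I - 4)² = (-4 + 5*I)²)
f(8) - H(44) = (4 - 5*I)² - (-5 + 44²) = (4 - 5*I)² - (-5 + 1936) = (4 - 5*I)² - 1*1931 = (4 - 5*I)² - 1931 = -1931 + (4 - 5*I)²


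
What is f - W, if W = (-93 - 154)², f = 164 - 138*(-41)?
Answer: -55187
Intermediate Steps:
f = 5822 (f = 164 + 5658 = 5822)
W = 61009 (W = (-247)² = 61009)
f - W = 5822 - 1*61009 = 5822 - 61009 = -55187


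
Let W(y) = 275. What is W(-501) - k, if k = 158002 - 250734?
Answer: 93007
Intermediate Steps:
k = -92732
W(-501) - k = 275 - 1*(-92732) = 275 + 92732 = 93007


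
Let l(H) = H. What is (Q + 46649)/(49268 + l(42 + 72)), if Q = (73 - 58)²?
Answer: 23437/24691 ≈ 0.94921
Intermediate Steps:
Q = 225 (Q = 15² = 225)
(Q + 46649)/(49268 + l(42 + 72)) = (225 + 46649)/(49268 + (42 + 72)) = 46874/(49268 + 114) = 46874/49382 = 46874*(1/49382) = 23437/24691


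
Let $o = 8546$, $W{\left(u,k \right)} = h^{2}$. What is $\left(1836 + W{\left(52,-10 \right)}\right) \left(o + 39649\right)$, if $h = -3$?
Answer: $88919775$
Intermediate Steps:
$W{\left(u,k \right)} = 9$ ($W{\left(u,k \right)} = \left(-3\right)^{2} = 9$)
$\left(1836 + W{\left(52,-10 \right)}\right) \left(o + 39649\right) = \left(1836 + 9\right) \left(8546 + 39649\right) = 1845 \cdot 48195 = 88919775$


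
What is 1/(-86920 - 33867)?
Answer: -1/120787 ≈ -8.2790e-6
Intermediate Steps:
1/(-86920 - 33867) = 1/(-120787) = -1/120787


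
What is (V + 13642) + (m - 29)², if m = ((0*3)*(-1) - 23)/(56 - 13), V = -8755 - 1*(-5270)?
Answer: 20393193/1849 ≈ 11029.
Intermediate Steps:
V = -3485 (V = -8755 + 5270 = -3485)
m = -23/43 (m = (0*(-1) - 23)/43 = (0 - 23)*(1/43) = -23*1/43 = -23/43 ≈ -0.53488)
(V + 13642) + (m - 29)² = (-3485 + 13642) + (-23/43 - 29)² = 10157 + (-1270/43)² = 10157 + 1612900/1849 = 20393193/1849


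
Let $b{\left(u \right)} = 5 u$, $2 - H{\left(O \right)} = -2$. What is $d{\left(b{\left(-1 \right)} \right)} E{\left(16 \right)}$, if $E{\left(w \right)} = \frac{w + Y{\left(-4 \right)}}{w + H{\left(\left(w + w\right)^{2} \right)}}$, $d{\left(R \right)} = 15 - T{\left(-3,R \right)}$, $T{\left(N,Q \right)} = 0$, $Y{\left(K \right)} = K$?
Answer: $9$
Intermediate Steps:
$H{\left(O \right)} = 4$ ($H{\left(O \right)} = 2 - -2 = 2 + 2 = 4$)
$d{\left(R \right)} = 15$ ($d{\left(R \right)} = 15 - 0 = 15 + 0 = 15$)
$E{\left(w \right)} = \frac{-4 + w}{4 + w}$ ($E{\left(w \right)} = \frac{w - 4}{w + 4} = \frac{-4 + w}{4 + w}$)
$d{\left(b{\left(-1 \right)} \right)} E{\left(16 \right)} = 15 \frac{-4 + 16}{4 + 16} = 15 \cdot \frac{1}{20} \cdot 12 = 15 \cdot \frac{3}{5} = 9$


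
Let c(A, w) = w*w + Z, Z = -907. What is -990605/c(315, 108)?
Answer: -31955/347 ≈ -92.089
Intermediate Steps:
c(A, w) = -907 + w² (c(A, w) = w*w - 907 = w² - 907 = -907 + w²)
-990605/c(315, 108) = -990605/(-907 + 108²) = -990605/(-907 + 11664) = -990605/10757 = -990605*1/10757 = -31955/347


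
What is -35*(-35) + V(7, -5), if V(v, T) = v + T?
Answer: 1227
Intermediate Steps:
V(v, T) = T + v
-35*(-35) + V(7, -5) = -35*(-35) + (-5 + 7) = 1225 + 2 = 1227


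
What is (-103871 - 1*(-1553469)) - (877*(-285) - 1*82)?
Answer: 1699625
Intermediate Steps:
(-103871 - 1*(-1553469)) - (877*(-285) - 1*82) = (-103871 + 1553469) - (-249945 - 82) = 1449598 - 1*(-250027) = 1449598 + 250027 = 1699625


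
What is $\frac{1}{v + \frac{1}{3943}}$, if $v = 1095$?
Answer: $\frac{3943}{4317586} \approx 0.00091324$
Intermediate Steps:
$\frac{1}{v + \frac{1}{3943}} = \frac{1}{1095 + \frac{1}{3943}} = \frac{1}{\frac{4317586}{3943}} = \frac{3943}{4317586}$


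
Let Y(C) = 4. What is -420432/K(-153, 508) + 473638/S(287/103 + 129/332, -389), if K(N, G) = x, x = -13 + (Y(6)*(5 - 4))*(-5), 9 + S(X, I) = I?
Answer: 25283647/2189 ≈ 11550.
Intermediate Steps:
S(X, I) = -9 + I
x = -33 (x = -13 + (4*(5 - 4))*(-5) = -13 + (4*1)*(-5) = -13 + 4*(-5) = -13 - 20 = -33)
K(N, G) = -33
-420432/K(-153, 508) + 473638/S(287/103 + 129/332, -389) = -420432/(-33) + 473638/(-9 - 389) = -420432*(-1/33) + 473638/(-398) = 140144/11 + 473638*(-1/398) = 140144/11 - 236819/199 = 25283647/2189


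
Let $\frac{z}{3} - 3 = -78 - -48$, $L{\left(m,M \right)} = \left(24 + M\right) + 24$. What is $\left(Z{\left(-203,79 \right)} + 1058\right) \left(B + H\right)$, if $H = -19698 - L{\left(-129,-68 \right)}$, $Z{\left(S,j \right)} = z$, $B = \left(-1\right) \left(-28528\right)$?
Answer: $8646450$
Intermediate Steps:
$L{\left(m,M \right)} = 48 + M$
$B = 28528$
$z = -81$ ($z = 9 + 3 \left(-78 - -48\right) = 9 + 3 \left(-78 + 48\right) = 9 + 3 \left(-30\right) = 9 - 90 = -81$)
$Z{\left(S,j \right)} = -81$
$H = -19678$ ($H = -19698 - \left(48 - 68\right) = -19698 - -20 = -19698 + 20 = -19678$)
$\left(Z{\left(-203,79 \right)} + 1058\right) \left(B + H\right) = \left(-81 + 1058\right) \left(28528 - 19678\right) = 977 \cdot 8850 = 8646450$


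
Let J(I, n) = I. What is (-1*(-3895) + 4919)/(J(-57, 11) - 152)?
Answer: -8814/209 ≈ -42.172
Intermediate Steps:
(-1*(-3895) + 4919)/(J(-57, 11) - 152) = (-1*(-3895) + 4919)/(-57 - 152) = (3895 + 4919)/(-209) = 8814*(-1/209) = -8814/209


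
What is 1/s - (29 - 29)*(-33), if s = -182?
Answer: -1/182 ≈ -0.0054945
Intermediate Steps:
1/s - (29 - 29)*(-33) = 1/(-182) - (29 - 29)*(-33) = -1/182 - 0*(-33) = -1/182 - 1*0 = -1/182 + 0 = -1/182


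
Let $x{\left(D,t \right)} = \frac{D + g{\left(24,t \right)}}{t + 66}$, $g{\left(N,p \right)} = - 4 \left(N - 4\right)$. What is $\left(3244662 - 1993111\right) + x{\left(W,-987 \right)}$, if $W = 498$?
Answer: $\frac{1152678053}{921} \approx 1.2516 \cdot 10^{6}$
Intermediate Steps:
$g{\left(N,p \right)} = 16 - 4 N$ ($g{\left(N,p \right)} = - 4 \left(-4 + N\right) = 16 - 4 N$)
$x{\left(D,t \right)} = \frac{-80 + D}{66 + t}$ ($x{\left(D,t \right)} = \frac{D + \left(16 - 96\right)}{t + 66} = \frac{D + \left(16 - 96\right)}{66 + t} = \frac{D - 80}{66 + t} = \frac{-80 + D}{66 + t}$)
$\left(3244662 - 1993111\right) + x{\left(W,-987 \right)} = \left(3244662 - 1993111\right) + \frac{-80 + 498}{66 - 987} = 1251551 + \frac{1}{-921} \cdot 418 = 1251551 - \frac{418}{921} = \frac{1152678053}{921}$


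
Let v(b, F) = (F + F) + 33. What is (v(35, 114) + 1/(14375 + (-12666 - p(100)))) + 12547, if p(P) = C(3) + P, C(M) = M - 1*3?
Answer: 20608073/1609 ≈ 12808.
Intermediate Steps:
C(M) = -3 + M (C(M) = M - 3 = -3 + M)
p(P) = P (p(P) = (-3 + 3) + P = 0 + P = P)
v(b, F) = 33 + 2*F (v(b, F) = 2*F + 33 = 33 + 2*F)
(v(35, 114) + 1/(14375 + (-12666 - p(100)))) + 12547 = ((33 + 2*114) + 1/(14375 + (-12666 - 1*100))) + 12547 = ((33 + 228) + 1/(14375 + (-12666 - 100))) + 12547 = (261 + 1/(14375 - 12766)) + 12547 = (261 + 1/1609) + 12547 = 419950/1609 + 12547 = 20608073/1609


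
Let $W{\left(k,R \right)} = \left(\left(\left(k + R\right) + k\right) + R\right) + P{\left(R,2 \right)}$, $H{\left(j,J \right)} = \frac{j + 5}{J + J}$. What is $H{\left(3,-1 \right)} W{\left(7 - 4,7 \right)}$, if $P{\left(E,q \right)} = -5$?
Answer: $-60$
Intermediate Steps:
$H{\left(j,J \right)} = \frac{5 + j}{2 J}$
$W{\left(k,R \right)} = -5 + 2 R + 2 k$ ($W{\left(k,R \right)} = \left(\left(\left(k + R\right) + k\right) + R\right) - 5 = \left(\left(\left(R + k\right) + k\right) + R\right) - 5 = \left(\left(R + 2 k\right) + R\right) - 5 = \left(2 R + 2 k\right) - 5 = -5 + 2 R + 2 k$)
$H{\left(3,-1 \right)} W{\left(7 - 4,7 \right)} = \frac{5 + 3}{2 \left(-1\right)} \left(-5 + 2 \cdot 7 + 2 \left(7 - 4\right)\right) = \frac{1}{2} \left(-1\right) 8 \left(-5 + 14 + 2 \left(7 - 4\right)\right) = - 4 \left(-5 + 14 + 2 \cdot 3\right) = - 4 \left(-5 + 14 + 6\right) = \left(-4\right) 15 = -60$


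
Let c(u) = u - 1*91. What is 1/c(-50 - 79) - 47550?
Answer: -10461001/220 ≈ -47550.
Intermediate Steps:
c(u) = -91 + u (c(u) = u - 91 = -91 + u)
1/c(-50 - 79) - 47550 = 1/(-91 + (-50 - 79)) - 47550 = 1/(-91 - 129) - 47550 = 1/(-220) - 47550 = -1/220 - 47550 = -10461001/220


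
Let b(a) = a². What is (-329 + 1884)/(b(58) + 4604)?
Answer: 1555/7968 ≈ 0.19516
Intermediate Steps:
(-329 + 1884)/(b(58) + 4604) = (-329 + 1884)/(58² + 4604) = 1555/(3364 + 4604) = 1555/7968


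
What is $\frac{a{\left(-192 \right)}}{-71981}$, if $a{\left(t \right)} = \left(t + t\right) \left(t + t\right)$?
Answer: $- \frac{147456}{71981} \approx -2.0485$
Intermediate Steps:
$a{\left(t \right)} = 4 t^{2}$ ($a{\left(t \right)} = 2 t 2 t = 4 t^{2}$)
$\frac{a{\left(-192 \right)}}{-71981} = \frac{4 \left(-192\right)^{2}}{-71981} = 4 \cdot 36864 \left(- \frac{1}{71981}\right) = 147456 \left(- \frac{1}{71981}\right) = - \frac{147456}{71981}$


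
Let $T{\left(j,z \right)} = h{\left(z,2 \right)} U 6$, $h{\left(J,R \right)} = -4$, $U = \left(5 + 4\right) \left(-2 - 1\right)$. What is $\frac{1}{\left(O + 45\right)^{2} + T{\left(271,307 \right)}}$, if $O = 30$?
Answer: $\frac{1}{6273} \approx 0.00015941$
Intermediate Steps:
$U = -27$ ($U = 9 \left(-3\right) = -27$)
$T{\left(j,z \right)} = 648$ ($T{\left(j,z \right)} = \left(-4\right) \left(-27\right) 6 = 108 \cdot 6 = 648$)
$\frac{1}{\left(O + 45\right)^{2} + T{\left(271,307 \right)}} = \frac{1}{\left(30 + 45\right)^{2} + 648} = \frac{1}{75^{2} + 648} = \frac{1}{5625 + 648} = \frac{1}{6273}$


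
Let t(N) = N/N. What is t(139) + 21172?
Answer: 21173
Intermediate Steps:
t(N) = 1
t(139) + 21172 = 1 + 21172 = 21173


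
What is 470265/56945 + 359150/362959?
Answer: 38227742177/4133740051 ≈ 9.2477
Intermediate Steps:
470265/56945 + 359150/362959 = 470265*(1/56945) + 359150*(1/362959) = 94053/11389 + 359150/362959 = 38227742177/4133740051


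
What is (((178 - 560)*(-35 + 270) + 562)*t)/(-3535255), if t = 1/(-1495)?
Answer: -89208/5285206225 ≈ -1.6879e-5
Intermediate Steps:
t = -1/1495 ≈ -0.00066890
(((178 - 560)*(-35 + 270) + 562)*t)/(-3535255) = (((178 - 560)*(-35 + 270) + 562)*(-1/1495))/(-3535255) = ((-382*235 + 562)*(-1/1495))*(-1/3535255) = ((-89770 + 562)*(-1/1495))*(-1/3535255) = -89208*(-1/1495)*(-1/3535255) = (89208/1495)*(-1/3535255) = -89208/5285206225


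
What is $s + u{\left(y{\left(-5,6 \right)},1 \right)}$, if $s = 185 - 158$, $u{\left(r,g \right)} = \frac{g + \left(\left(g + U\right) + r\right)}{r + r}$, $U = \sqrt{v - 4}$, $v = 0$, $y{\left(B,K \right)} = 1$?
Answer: $\frac{57}{2} + i \approx 28.5 + 1.0 i$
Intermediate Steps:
$U = 2 i$ ($U = \sqrt{0 - 4} = \sqrt{-4} = 2 i \approx 2.0 i$)
$u{\left(r,g \right)} = \frac{r + 2 i + 2 g}{2 r}$ ($u{\left(r,g \right)} = \frac{g + \left(\left(g + 2 i\right) + r\right)}{r + r} = \frac{g + \left(g + r + 2 i\right)}{2 r} = \left(r + 2 i + 2 g\right) \frac{1}{2 r} = \frac{r + 2 i + 2 g}{2 r}$)
$s = 27$ ($s = 185 - 158 = 27$)
$s + u{\left(y{\left(-5,6 \right)},1 \right)} = 27 + \frac{i + 1 + \frac{1}{2} \cdot 1}{1} = 27 + 1 \left(i + 1 + \frac{1}{2}\right) = 27 + 1 \left(\frac{3}{2} + i\right) = 27 + \left(\frac{3}{2} + i\right) = \frac{57}{2} + i$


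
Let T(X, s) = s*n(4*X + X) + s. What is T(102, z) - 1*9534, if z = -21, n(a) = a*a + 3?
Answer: -5471718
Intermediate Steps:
n(a) = 3 + a² (n(a) = a² + 3 = 3 + a²)
T(X, s) = s + s*(3 + 25*X²) (T(X, s) = s*(3 + (4*X + X)²) + s = s*(3 + (5*X)²) + s = s*(3 + 25*X²) + s = s + s*(3 + 25*X²))
T(102, z) - 1*9534 = -21*(4 + 25*102²) - 1*9534 = -21*(4 + 25*10404) - 9534 = -21*(4 + 260100) - 9534 = -21*260104 - 9534 = -5462184 - 9534 = -5471718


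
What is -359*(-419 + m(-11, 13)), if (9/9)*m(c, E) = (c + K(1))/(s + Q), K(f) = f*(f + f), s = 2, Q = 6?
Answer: 1206599/8 ≈ 1.5083e+5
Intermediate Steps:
K(f) = 2*f² (K(f) = f*(2*f) = 2*f²)
m(c, E) = ¼ + c/8 (m(c, E) = (c + 2*1²)/(2 + 6) = (c + 2*1)/8 = (c + 2)*(⅛) = (2 + c)*(⅛) = ¼ + c/8)
-359*(-419 + m(-11, 13)) = -359*(-419 + (¼ + (⅛)*(-11))) = -359*(-419 + (¼ - 11/8)) = -359*(-419 - 9/8) = -359*(-3361/8) = 1206599/8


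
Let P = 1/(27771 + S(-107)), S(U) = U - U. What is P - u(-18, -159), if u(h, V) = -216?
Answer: 5998537/27771 ≈ 216.00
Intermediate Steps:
S(U) = 0
P = 1/27771 (P = 1/(27771 + 0) = 1/27771 ≈ 3.6009e-5)
P - u(-18, -159) = 1/27771 - 1*(-216) = 1/27771 + 216 = 5998537/27771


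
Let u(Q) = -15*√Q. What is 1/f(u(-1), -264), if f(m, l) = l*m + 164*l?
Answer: -41/1789986 - 5*I/2386648 ≈ -2.2905e-5 - 2.095e-6*I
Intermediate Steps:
f(m, l) = 164*l + l*m
1/f(u(-1), -264) = 1/(-264*(164 - 15*I)) = 1/(-43296 + 3960*I) = (-43296 - 3960*I)/1890225216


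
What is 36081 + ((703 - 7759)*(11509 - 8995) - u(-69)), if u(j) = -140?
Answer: -17702563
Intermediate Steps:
36081 + ((703 - 7759)*(11509 - 8995) - u(-69)) = 36081 + ((703 - 7759)*(11509 - 8995) - 1*(-140)) = 36081 + (-7056*2514 + 140) = 36081 + (-17738784 + 140) = 36081 - 17738644 = -17702563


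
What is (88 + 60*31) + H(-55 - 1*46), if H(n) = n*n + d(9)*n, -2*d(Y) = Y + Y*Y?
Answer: 16694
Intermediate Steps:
d(Y) = -Y/2 - Y²/2 (d(Y) = -(Y + Y*Y)/2 = -(Y + Y²)/2 = -Y/2 - Y²/2)
H(n) = n² - 45*n (H(n) = n*n + (-½*9*(1 + 9))*n = n² + (-½*9*10)*n = n² - 45*n)
(88 + 60*31) + H(-55 - 1*46) = (88 + 60*31) + (-55 - 1*46)*(-45 + (-55 - 1*46)) = (88 + 1860) + (-55 - 46)*(-45 + (-55 - 46)) = 1948 - 101*(-45 - 101) = 1948 - 101*(-146) = 1948 + 14746 = 16694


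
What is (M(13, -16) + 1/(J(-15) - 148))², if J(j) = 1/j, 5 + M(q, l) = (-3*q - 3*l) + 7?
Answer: 596141056/4932841 ≈ 120.85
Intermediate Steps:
M(q, l) = 2 - 3*l - 3*q (M(q, l) = -5 + ((-3*q - 3*l) + 7) = -5 + ((-3*l - 3*q) + 7) = -5 + (7 - 3*l - 3*q) = 2 - 3*l - 3*q)
(M(13, -16) + 1/(J(-15) - 148))² = ((2 - 3*(-16) - 3*13) + 1/(1/(-15) - 148))² = ((2 + 48 - 39) + 1/(-1/15 - 148))² = (11 + 1/(-2221/15))² = (11 - 15/2221)² = (24416/2221)² = 596141056/4932841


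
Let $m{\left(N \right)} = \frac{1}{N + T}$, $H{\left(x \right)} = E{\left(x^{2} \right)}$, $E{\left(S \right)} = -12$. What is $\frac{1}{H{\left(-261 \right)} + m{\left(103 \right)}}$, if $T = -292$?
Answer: $- \frac{189}{2269} \approx -0.083297$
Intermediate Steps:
$H{\left(x \right)} = -12$
$m{\left(N \right)} = \frac{1}{-292 + N}$ ($m{\left(N \right)} = \frac{1}{N - 292} = \frac{1}{-292 + N}$)
$\frac{1}{H{\left(-261 \right)} + m{\left(103 \right)}} = \frac{1}{-12 + \frac{1}{-292 + 103}} = \frac{1}{-12 + \frac{1}{-189}} = \frac{1}{-12 - \frac{1}{189}} = \frac{1}{- \frac{2269}{189}} = - \frac{189}{2269}$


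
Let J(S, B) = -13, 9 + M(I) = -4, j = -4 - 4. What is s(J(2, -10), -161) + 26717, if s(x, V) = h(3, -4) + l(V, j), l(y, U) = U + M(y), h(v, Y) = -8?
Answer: 26688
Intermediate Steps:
j = -8
M(I) = -13 (M(I) = -9 - 4 = -13)
l(y, U) = -13 + U (l(y, U) = U - 13 = -13 + U)
s(x, V) = -29 (s(x, V) = -8 + (-13 - 8) = -8 - 21 = -29)
s(J(2, -10), -161) + 26717 = -29 + 26717 = 26688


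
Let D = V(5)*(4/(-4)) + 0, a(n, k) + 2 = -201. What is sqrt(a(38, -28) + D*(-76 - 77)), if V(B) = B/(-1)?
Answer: 22*I*sqrt(2) ≈ 31.113*I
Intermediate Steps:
a(n, k) = -203 (a(n, k) = -2 - 201 = -203)
V(B) = -B (V(B) = B*(-1) = -B)
D = 5 (D = (-1*5)*(4/(-4)) + 0 = -20*(-1)/4 + 0 = -5*(-1) + 0 = 5 + 0 = 5)
sqrt(a(38, -28) + D*(-76 - 77)) = sqrt(-203 + 5*(-76 - 77)) = sqrt(-203 + 5*(-153)) = sqrt(-203 - 765) = sqrt(-968) = 22*I*sqrt(2)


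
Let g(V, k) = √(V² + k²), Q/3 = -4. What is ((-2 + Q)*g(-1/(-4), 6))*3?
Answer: -21*√577/2 ≈ -252.22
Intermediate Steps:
Q = -12 (Q = 3*(-4) = -12)
((-2 + Q)*g(-1/(-4), 6))*3 = ((-2 - 12)*√((-1/(-4))² + 6²))*3 = -14*√((-1*(-¼))² + 36)*3 = -14*√((¼)² + 36)*3 = -14*√(1/16 + 36)*3 = -7*√577/2*3 = -21*√577/2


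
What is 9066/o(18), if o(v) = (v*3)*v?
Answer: 1511/162 ≈ 9.3272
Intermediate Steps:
o(v) = 3*v² (o(v) = (3*v)*v = 3*v²)
9066/o(18) = 9066/((3*18²)) = 9066/((3*324)) = 9066/972 = 9066*(1/972) = 1511/162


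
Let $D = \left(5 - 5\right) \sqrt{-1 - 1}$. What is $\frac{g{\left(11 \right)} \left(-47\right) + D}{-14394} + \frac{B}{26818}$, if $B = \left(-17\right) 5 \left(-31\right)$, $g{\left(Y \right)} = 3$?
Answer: $\frac{3475794}{32168191} \approx 0.10805$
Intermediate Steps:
$B = 2635$ ($B = \left(-85\right) \left(-31\right) = 2635$)
$D = 0$ ($D = 0 \sqrt{-2} = 0 i \sqrt{2} = 0$)
$\frac{g{\left(11 \right)} \left(-47\right) + D}{-14394} + \frac{B}{26818} = \frac{3 \left(-47\right) + 0}{-14394} + \frac{2635}{26818} = \left(-141 + 0\right) \left(- \frac{1}{14394}\right) + 2635 \cdot \frac{1}{26818} = \left(-141\right) \left(- \frac{1}{14394}\right) + \frac{2635}{26818} = \frac{47}{4798} + \frac{2635}{26818} = \frac{3475794}{32168191}$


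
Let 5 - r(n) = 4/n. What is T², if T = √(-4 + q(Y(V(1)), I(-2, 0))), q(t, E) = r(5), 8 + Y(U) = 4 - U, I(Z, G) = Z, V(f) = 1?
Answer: ⅕ ≈ 0.20000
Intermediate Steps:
r(n) = 5 - 4/n
Y(U) = -4 - U (Y(U) = -8 + (4 - U) = -4 - U)
q(t, E) = 21/5 (q(t, E) = 5 - 4/5 = 5 - 4*⅕ = 5 - ⅘ = 21/5)
T = √5/5 (T = √(-4 + 21/5) = √(⅕) = √5/5 ≈ 0.44721)
T² = (√5/5)² = ⅕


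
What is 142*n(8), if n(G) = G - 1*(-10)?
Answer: 2556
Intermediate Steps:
n(G) = 10 + G (n(G) = G + 10 = 10 + G)
142*n(8) = 142*(10 + 8) = 142*18 = 2556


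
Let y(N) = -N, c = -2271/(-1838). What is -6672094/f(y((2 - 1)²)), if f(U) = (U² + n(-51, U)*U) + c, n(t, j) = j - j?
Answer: -12263308772/4109 ≈ -2.9845e+6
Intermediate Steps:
n(t, j) = 0
c = 2271/1838 (c = -2271*(-1/1838) = 2271/1838 ≈ 1.2356)
f(U) = 2271/1838 + U² (f(U) = (U² + 0*U) + 2271/1838 = (U² + 0) + 2271/1838 = U² + 2271/1838 = 2271/1838 + U²)
-6672094/f(y((2 - 1)²)) = -6672094/(2271/1838 + (-(2 - 1)²)²) = -6672094/(2271/1838 + (-1*1²)²) = -6672094/(2271/1838 + (-1*1)²) = -6672094/(2271/1838 + (-1)²) = -6672094/(2271/1838 + 1) = -6672094/4109/1838 = -6672094*1838/4109 = -12263308772/4109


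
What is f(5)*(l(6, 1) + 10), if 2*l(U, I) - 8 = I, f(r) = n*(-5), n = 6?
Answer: -435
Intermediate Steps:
f(r) = -30 (f(r) = 6*(-5) = -30)
l(U, I) = 4 + I/2
f(5)*(l(6, 1) + 10) = -30*((4 + (½)*1) + 10) = -30*((4 + ½) + 10) = -30*(9/2 + 10) = -30*29/2 = -435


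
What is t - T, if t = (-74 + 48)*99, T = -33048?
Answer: 30474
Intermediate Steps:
t = -2574 (t = -26*99 = -2574)
t - T = -2574 - 1*(-33048) = -2574 + 33048 = 30474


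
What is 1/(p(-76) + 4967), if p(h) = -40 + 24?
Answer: 1/4951 ≈ 0.00020198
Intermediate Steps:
p(h) = -16
1/(p(-76) + 4967) = 1/(-16 + 4967) = 1/4951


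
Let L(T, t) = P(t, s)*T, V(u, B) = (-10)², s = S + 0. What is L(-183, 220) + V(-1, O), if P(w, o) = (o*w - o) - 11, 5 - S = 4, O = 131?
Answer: -37964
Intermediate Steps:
S = 1 (S = 5 - 1*4 = 5 - 4 = 1)
s = 1 (s = 1 + 0 = 1)
P(w, o) = -11 - o + o*w (P(w, o) = (-o + o*w) - 11 = -11 - o + o*w)
V(u, B) = 100
L(T, t) = T*(-12 + t) (L(T, t) = (-11 - 1*1 + 1*t)*T = (-11 - 1 + t)*T = (-12 + t)*T = T*(-12 + t))
L(-183, 220) + V(-1, O) = -183*(-12 + 220) + 100 = -183*208 + 100 = -38064 + 100 = -37964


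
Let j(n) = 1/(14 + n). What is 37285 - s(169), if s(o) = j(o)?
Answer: 6823154/183 ≈ 37285.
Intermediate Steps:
s(o) = 1/(14 + o)
37285 - s(169) = 37285 - 1/(14 + 169) = 37285 - 1/183 = 6823154/183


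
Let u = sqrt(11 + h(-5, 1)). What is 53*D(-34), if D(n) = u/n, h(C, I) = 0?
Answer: -53*sqrt(11)/34 ≈ -5.1700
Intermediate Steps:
u = sqrt(11) (u = sqrt(11 + 0) = sqrt(11) ≈ 3.3166)
D(n) = sqrt(11)/n
53*D(-34) = 53*(sqrt(11)/(-34)) = 53*(sqrt(11)*(-1/34)) = 53*(-sqrt(11)/34) = -53*sqrt(11)/34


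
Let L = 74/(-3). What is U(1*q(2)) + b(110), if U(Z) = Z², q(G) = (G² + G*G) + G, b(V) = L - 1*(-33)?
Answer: 325/3 ≈ 108.33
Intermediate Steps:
L = -74/3 (L = 74*(-⅓) = -74/3 ≈ -24.667)
b(V) = 25/3 (b(V) = -74/3 - 1*(-33) = -74/3 + 33 = 25/3)
q(G) = G + 2*G² (q(G) = (G² + G²) + G = 2*G² + G = G + 2*G²)
U(1*q(2)) + b(110) = (1*(2*(1 + 2*2)))² + 25/3 = (1*(2*(1 + 4)))² + 25/3 = (1*(2*5))² + 25/3 = (1*10)² + 25/3 = 10² + 25/3 = 100 + 25/3 = 325/3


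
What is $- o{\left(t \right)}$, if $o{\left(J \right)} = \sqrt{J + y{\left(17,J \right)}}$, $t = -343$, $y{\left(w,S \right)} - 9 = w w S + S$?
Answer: $- 2 i \sqrt{24951} \approx - 315.92 i$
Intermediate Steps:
$y{\left(w,S \right)} = 9 + S + S w^{2}$ ($y{\left(w,S \right)} = 9 + \left(w w S + S\right) = 9 + \left(w^{2} S + S\right) = 9 + \left(S w^{2} + S\right) = 9 + \left(S + S w^{2}\right) = 9 + S + S w^{2}$)
$o{\left(J \right)} = \sqrt{9 + 291 J}$ ($o{\left(J \right)} = \sqrt{J + \left(9 + J + J 17^{2}\right)} = \sqrt{J + \left(9 + J + J 289\right)} = \sqrt{J + \left(9 + J + 289 J\right)} = \sqrt{J + \left(9 + 290 J\right)} = \sqrt{9 + 291 J}$)
$- o{\left(t \right)} = - \sqrt{9 + 291 \left(-343\right)} = - \sqrt{9 - 99813} = - \sqrt{-99804} = - 2 i \sqrt{24951}$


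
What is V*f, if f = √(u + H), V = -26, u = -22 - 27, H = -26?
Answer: -130*I*√3 ≈ -225.17*I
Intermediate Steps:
u = -49
f = 5*I*√3 (f = √(-49 - 26) = √(-75) = 5*I*√3 ≈ 8.6602*I)
V*f = -130*I*√3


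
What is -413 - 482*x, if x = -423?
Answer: 203473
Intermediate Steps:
-413 - 482*x = -413 - 482*(-423) = -413 + 203886 = 203473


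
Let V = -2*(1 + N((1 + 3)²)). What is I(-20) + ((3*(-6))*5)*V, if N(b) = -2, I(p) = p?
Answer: -200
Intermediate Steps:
V = 2 (V = -2*(1 - 2) = -2*(-1) = 2)
I(-20) + ((3*(-6))*5)*V = -20 + ((3*(-6))*5)*2 = -20 - 18*5*2 = -20 - 90*2 = -20 - 180 = -200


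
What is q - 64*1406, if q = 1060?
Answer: -88924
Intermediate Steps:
q - 64*1406 = 1060 - 64*1406 = 1060 - 89984 = -88924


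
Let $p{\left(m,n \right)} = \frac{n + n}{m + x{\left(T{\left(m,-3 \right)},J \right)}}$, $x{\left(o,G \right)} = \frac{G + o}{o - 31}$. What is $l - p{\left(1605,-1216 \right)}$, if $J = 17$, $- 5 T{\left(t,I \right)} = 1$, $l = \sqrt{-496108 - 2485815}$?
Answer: $\frac{15808}{10429} + i \sqrt{2981923} \approx 1.5158 + 1726.8 i$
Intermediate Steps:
$l = i \sqrt{2981923}$ ($l = \sqrt{-2981923} = i \sqrt{2981923} \approx 1726.8 i$)
$T{\left(t,I \right)} = - \frac{1}{5}$ ($T{\left(t,I \right)} = \left(- \frac{1}{5}\right) 1 = - \frac{1}{5}$)
$x{\left(o,G \right)} = \frac{G + o}{-31 + o}$
$p{\left(m,n \right)} = \frac{2 n}{- \frac{7}{13} + m}$ ($p{\left(m,n \right)} = \frac{n + n}{m + \frac{17 - \frac{1}{5}}{-31 - \frac{1}{5}}} = \frac{2 n}{m + \frac{1}{- \frac{156}{5}} \cdot \frac{84}{5}} = \frac{2 n}{m - \frac{7}{13}} = \frac{2 n}{- \frac{7}{13} + m}$)
$l - p{\left(1605,-1216 \right)} = i \sqrt{2981923} - 26 \left(-1216\right) \frac{1}{-7 + 13 \cdot 1605} = i \sqrt{2981923} - 26 \left(-1216\right) \frac{1}{-7 + 20865} = i \sqrt{2981923} - 26 \left(-1216\right) \frac{1}{20858} = i \sqrt{2981923} - - \frac{15808}{10429} = i \sqrt{2981923} + \frac{15808}{10429} = \frac{15808}{10429} + i \sqrt{2981923}$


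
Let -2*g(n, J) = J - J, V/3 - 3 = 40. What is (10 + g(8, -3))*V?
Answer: 1290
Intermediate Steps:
V = 129 (V = 9 + 3*40 = 9 + 120 = 129)
g(n, J) = 0 (g(n, J) = -(J - J)/2 = -½*0 = 0)
(10 + g(8, -3))*V = (10 + 0)*129 = 10*129 = 1290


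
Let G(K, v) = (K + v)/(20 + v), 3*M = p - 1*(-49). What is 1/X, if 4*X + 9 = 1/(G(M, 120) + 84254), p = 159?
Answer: -35387248/79621203 ≈ -0.44445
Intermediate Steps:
M = 208/3 (M = (159 - 1*(-49))/3 = (159 + 49)/3 = (⅓)*208 = 208/3 ≈ 69.333)
G(K, v) = (K + v)/(20 + v)
X = -79621203/35387248 (X = -9/4 + 1/(4*((208/3 + 120)/(20 + 120) + 84254)) = -9/4 + 1/(4*((568/3)/140 + 84254)) = -9/4 + 1/(4*((1/140)*(568/3) + 84254)) = -9/4 + 1/(4*(142/105 + 84254)) = -9/4 + 1/(4*(8846812/105)) = -9/4 + (¼)*(105/8846812) = -9/4 + 105/35387248 = -79621203/35387248 ≈ -2.2500)
1/X = 1/(-79621203/35387248) = -35387248/79621203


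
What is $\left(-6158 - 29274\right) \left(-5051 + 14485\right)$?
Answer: $-334265488$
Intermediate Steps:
$\left(-6158 - 29274\right) \left(-5051 + 14485\right) = \left(-6158 - 29274\right) 9434 = \left(-35432\right) 9434 = -334265488$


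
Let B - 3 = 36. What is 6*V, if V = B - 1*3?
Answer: 216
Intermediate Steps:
B = 39 (B = 3 + 36 = 39)
V = 36 (V = 39 - 1*3 = 39 - 3 = 36)
6*V = 6*36 = 216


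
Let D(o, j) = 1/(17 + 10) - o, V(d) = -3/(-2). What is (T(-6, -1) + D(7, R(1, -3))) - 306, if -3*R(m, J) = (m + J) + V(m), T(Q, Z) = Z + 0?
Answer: -8477/27 ≈ -313.96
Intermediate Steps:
V(d) = 3/2 (V(d) = -3*(-1/2) = 3/2)
T(Q, Z) = Z
R(m, J) = -1/2 - J/3 - m/3 (R(m, J) = -((m + J) + 3/2)/3 = -((J + m) + 3/2)/3 = -(3/2 + J + m)/3 = -1/2 - J/3 - m/3)
D(o, j) = 1/27 - o
(T(-6, -1) + D(7, R(1, -3))) - 306 = (-1 + (1/27 - 1*7)) - 306 = (-1 + (1/27 - 7)) - 306 = (-1 - 188/27) - 306 = -215/27 - 306 = -8477/27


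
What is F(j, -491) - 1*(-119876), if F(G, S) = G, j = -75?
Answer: 119801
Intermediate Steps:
F(j, -491) - 1*(-119876) = -75 - 1*(-119876) = -75 + 119876 = 119801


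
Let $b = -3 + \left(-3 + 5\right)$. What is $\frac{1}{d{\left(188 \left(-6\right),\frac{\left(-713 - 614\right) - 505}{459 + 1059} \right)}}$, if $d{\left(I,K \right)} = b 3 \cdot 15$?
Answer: $- \frac{1}{45} \approx -0.022222$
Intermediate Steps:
$b = -1$ ($b = -3 + 2 = -1$)
$d{\left(I,K \right)} = -45$ ($d{\left(I,K \right)} = \left(-1\right) 3 \cdot 15 = \left(-3\right) 15 = -45$)
$\frac{1}{d{\left(188 \left(-6\right),\frac{\left(-713 - 614\right) - 505}{459 + 1059} \right)}} = \frac{1}{-45} = - \frac{1}{45}$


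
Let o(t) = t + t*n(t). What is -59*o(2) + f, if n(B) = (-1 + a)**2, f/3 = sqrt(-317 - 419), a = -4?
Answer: -3068 + 12*I*sqrt(46) ≈ -3068.0 + 81.388*I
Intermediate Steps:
f = 12*I*sqrt(46) (f = 3*sqrt(-317 - 419) = 3*sqrt(-736) = 3*(4*I*sqrt(46)) = 12*I*sqrt(46) ≈ 81.388*I)
n(B) = 25 (n(B) = (-1 - 4)**2 = (-5)**2 = 25)
o(t) = 26*t (o(t) = t + t*25 = t + 25*t = 26*t)
-59*o(2) + f = -1534*2 + 12*I*sqrt(46) = -59*52 + 12*I*sqrt(46) = -3068 + 12*I*sqrt(46)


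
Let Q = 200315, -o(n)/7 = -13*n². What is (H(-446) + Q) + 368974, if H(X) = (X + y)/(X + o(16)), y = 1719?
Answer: 13008254923/22850 ≈ 5.6929e+5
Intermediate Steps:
o(n) = 91*n² (o(n) = -(-91)*n² = 91*n²)
H(X) = (1719 + X)/(23296 + X) (H(X) = (X + 1719)/(X + 91*16²) = (1719 + X)/(X + 91*256) = (1719 + X)/(X + 23296) = (1719 + X)/(23296 + X))
(H(-446) + Q) + 368974 = ((1719 - 446)/(23296 - 446) + 200315) + 368974 = (1273/22850 + 200315) + 368974 = 4577199023/22850 + 368974 = 13008254923/22850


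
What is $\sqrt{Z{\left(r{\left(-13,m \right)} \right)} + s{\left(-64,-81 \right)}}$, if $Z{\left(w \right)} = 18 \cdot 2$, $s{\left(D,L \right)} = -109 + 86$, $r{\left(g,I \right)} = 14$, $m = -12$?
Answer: $\sqrt{13} \approx 3.6056$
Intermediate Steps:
$s{\left(D,L \right)} = -23$
$Z{\left(w \right)} = 36$
$\sqrt{Z{\left(r{\left(-13,m \right)} \right)} + s{\left(-64,-81 \right)}} = \sqrt{36 - 23} = \sqrt{13}$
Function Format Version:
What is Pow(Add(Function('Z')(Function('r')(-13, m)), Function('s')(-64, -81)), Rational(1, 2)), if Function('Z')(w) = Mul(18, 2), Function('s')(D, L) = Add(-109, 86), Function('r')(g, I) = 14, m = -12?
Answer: Pow(13, Rational(1, 2)) ≈ 3.6056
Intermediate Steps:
Function('s')(D, L) = -23
Function('Z')(w) = 36
Pow(Add(Function('Z')(Function('r')(-13, m)), Function('s')(-64, -81)), Rational(1, 2)) = Pow(Add(36, -23), Rational(1, 2)) = Pow(13, Rational(1, 2))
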